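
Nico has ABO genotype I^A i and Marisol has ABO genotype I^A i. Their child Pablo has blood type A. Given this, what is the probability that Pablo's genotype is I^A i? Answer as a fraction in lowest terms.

Cross I^A i × I^A i → 1/4 I^A I^A, 1/2 I^A i, 1/4 i i.
Type-A genotypes among offspring: I^A I^A (1/4), I^A i (1/2); total 3/4.
P(I^A i | type A) = (1/2) / (3/4) = 2/3.

2/3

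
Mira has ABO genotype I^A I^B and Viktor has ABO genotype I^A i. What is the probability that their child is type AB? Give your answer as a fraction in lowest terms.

ABO cross I^A I^B × I^A i → offspring phenotypes: 1/2 A, 1/4 B, 1/4 AB.
So P(type AB) = 1/4.

1/4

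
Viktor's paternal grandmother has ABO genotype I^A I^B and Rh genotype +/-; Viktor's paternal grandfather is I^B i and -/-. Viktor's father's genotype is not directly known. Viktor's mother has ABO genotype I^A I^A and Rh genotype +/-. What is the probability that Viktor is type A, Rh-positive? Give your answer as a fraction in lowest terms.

Viktor's father's ABO genotype from I^A I^B × I^B i: 1/4 I^A I^B, 1/4 I^A i, 1/4 I^B I^B, 1/4 I^B i.
Crossing each possibility with the mother I^A I^A and summing P(type A): 1/4·1/2 + 1/4·1 + 1/4·0 + 1/4·1/2 = 1/2.
Similarly for Rh via the father's Rh distribution: P(Rh+) = 5/8.
Independent loci: 1/2 × 5/8 = 5/16.

5/16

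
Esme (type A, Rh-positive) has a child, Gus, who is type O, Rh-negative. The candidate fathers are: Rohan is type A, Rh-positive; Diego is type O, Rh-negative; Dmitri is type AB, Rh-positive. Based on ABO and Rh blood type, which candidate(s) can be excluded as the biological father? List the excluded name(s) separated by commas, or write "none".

A candidate is excluded only if no genotype consistent with his phenotype could produce a type O, Rh-negative child with a type A, Rh-positive mother.
Dmitri (type AB, Rh+): no genotype consistent with that phenotype can produce a type-O Rh- child with a type-A mother.

Dmitri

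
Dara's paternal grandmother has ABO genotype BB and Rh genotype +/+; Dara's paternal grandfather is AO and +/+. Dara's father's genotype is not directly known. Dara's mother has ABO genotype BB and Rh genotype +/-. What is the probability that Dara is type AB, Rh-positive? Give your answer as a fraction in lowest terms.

Dara's father's ABO genotype from BB × AO: 1/2 AB, 1/2 BO.
Crossing each possibility with the mother BB and summing P(type AB): 1/2·1/2 + 1/2·0 = 1/4.
Similarly for Rh via the father's Rh distribution: P(Rh+) = 1.
Independent loci: 1/4 × 1 = 1/4.

1/4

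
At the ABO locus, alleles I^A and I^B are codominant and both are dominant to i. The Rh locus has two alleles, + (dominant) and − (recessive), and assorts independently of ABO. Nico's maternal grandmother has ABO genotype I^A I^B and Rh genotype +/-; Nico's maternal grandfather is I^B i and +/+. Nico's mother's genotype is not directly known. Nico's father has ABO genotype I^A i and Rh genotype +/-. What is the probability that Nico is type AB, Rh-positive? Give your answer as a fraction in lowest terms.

Nico's mother's ABO genotype from I^A I^B × I^B i: 1/4 I^A I^B, 1/4 I^A i, 1/4 I^B I^B, 1/4 I^B i.
Crossing each possibility with the father I^A i and summing P(type AB): 1/4·1/4 + 1/4·0 + 1/4·1/2 + 1/4·1/4 = 1/4.
Similarly for Rh via the mother's Rh distribution: P(Rh+) = 7/8.
Independent loci: 1/4 × 7/8 = 7/32.

7/32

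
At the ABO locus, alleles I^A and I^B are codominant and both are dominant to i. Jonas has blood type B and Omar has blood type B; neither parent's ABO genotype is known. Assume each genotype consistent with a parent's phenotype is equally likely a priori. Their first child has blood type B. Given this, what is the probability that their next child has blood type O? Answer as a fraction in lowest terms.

1/20

Possible genotypes: Jonas ∈ {I^B I^B, I^B i}; Omar ∈ {I^B I^B, I^B i}.
Weight each parental genotype pair by prior × P(type-B child):
  I^B I^B × I^B I^B: posterior weight 4/15; P(next child type O) = 0.
  I^B I^B × I^B i: posterior weight 4/15; P(next child type O) = 0.
  I^B i × I^B I^B: posterior weight 4/15; P(next child type O) = 0.
  I^B i × I^B i: posterior weight 1/5; P(next child type O) = 1/4.
Weighted sum = 1/20.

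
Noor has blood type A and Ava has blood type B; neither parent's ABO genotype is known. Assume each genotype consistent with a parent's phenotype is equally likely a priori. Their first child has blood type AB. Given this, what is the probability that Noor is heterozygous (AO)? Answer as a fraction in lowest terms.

1/3

Possible genotypes: Noor ∈ {AA, AO}; Ava ∈ {BB, BO}.
Weight each parental genotype pair by prior × P(type-AB child):
  AA × BB: posterior weight 4/9.
  AA × BO: posterior weight 2/9.
  AO × BB: posterior weight 2/9.
  AO × BO: posterior weight 1/9.
Sum the posterior weight over pairs where Noor is AO: 1/3.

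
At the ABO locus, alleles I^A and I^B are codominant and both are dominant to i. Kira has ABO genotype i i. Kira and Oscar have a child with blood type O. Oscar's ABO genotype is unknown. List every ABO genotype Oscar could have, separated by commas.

I^A i, I^B i, i i

For each candidate genotype of Oscar, check whether crossing it with i i can produce every observed child phenotype.
  I^A I^A → possible child types {A} ✗
  I^A I^B → possible child types {A, B} ✗
  I^A i → possible child types {O, A} ✓
  I^B I^B → possible child types {B} ✗
  I^B i → possible child types {O, B} ✓
  i i → possible child types {O} ✓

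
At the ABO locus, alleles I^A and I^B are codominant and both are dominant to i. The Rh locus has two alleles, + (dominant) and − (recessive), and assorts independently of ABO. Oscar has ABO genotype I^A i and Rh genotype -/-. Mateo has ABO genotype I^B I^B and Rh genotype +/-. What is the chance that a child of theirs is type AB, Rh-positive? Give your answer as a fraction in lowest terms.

1/4

ABO cross I^A i × I^B I^B → offspring phenotypes: 1/2 B, 1/2 AB.
Rh cross -/- × +/- → 1/2 Rh+, 1/2 Rh-.
Independent loci: P(type AB, Rh-positive) = 1/2 × 1/2 = 1/4.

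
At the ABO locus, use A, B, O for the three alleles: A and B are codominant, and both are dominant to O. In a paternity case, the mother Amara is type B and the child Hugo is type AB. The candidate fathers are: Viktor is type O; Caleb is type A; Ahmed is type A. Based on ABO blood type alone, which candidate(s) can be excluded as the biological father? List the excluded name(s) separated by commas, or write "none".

Viktor

A candidate is excluded only if no genotype consistent with his phenotype could produce a type AB child with a type B mother.
Viktor (type O): no genotype consistent with that phenotype can produce a type-AB child with a type-B mother.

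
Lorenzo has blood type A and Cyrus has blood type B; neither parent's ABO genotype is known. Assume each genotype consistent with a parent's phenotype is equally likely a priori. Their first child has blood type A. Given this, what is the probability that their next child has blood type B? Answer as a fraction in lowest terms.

1/12

Possible genotypes: Lorenzo ∈ {AA, AO}; Cyrus ∈ {BB, BO}.
Weight each parental genotype pair by prior × P(type-A child):
  AA × BO: posterior weight 2/3; P(next child type B) = 0.
  AO × BO: posterior weight 1/3; P(next child type B) = 1/4.
Weighted sum = 1/12.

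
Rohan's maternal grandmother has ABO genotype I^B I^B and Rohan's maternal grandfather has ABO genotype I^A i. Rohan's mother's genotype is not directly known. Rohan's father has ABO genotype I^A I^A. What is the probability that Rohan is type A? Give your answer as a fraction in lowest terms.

1/2

Rohan's mother's ABO genotype from I^B I^B × I^A i: 1/2 I^A I^B, 1/2 I^B i.
Crossing each possibility with the father I^A I^A and summing P(type A): 1/2·1/2 + 1/2·1/2 = 1/2.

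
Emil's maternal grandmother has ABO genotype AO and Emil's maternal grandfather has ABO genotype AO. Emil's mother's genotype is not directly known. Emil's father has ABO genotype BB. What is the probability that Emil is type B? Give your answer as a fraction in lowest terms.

1/2

Emil's mother's ABO genotype from AO × AO: 1/4 AA, 1/2 AO, 1/4 OO.
Crossing each possibility with the father BB and summing P(type B): 1/4·0 + 1/2·1/2 + 1/4·1 = 1/2.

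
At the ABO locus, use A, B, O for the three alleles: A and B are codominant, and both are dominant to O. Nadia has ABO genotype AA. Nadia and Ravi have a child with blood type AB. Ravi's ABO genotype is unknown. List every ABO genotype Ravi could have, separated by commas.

AB, BB, BO

For each candidate genotype of Ravi, check whether crossing it with AA can produce every observed child phenotype.
  AA → possible child types {A} ✗
  AB → possible child types {A, AB} ✓
  AO → possible child types {A} ✗
  BB → possible child types {AB} ✓
  BO → possible child types {A, AB} ✓
  OO → possible child types {A} ✗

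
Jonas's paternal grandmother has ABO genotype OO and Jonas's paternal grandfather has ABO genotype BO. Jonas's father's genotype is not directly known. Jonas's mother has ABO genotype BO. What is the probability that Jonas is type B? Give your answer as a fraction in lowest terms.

5/8

Jonas's father's ABO genotype from OO × BO: 1/2 BO, 1/2 OO.
Crossing each possibility with the mother BO and summing P(type B): 1/2·3/4 + 1/2·1/2 = 5/8.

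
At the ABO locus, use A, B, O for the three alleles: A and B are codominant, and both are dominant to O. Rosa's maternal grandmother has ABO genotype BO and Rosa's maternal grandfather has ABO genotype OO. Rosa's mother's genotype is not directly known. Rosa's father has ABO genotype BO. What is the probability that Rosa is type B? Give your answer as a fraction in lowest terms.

5/8

Rosa's mother's ABO genotype from BO × OO: 1/2 BO, 1/2 OO.
Crossing each possibility with the father BO and summing P(type B): 1/2·3/4 + 1/2·1/2 = 5/8.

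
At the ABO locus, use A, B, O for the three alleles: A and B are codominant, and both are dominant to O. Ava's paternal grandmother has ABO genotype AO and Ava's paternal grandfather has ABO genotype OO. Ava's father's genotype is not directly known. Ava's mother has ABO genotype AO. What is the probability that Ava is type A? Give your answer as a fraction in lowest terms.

5/8

Ava's father's ABO genotype from AO × OO: 1/2 AO, 1/2 OO.
Crossing each possibility with the mother AO and summing P(type A): 1/2·3/4 + 1/2·1/2 = 5/8.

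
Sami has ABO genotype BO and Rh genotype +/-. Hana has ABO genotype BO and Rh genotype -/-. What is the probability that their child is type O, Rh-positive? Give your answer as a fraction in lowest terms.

1/8

ABO cross BO × BO → offspring phenotypes: 1/4 O, 3/4 B.
Rh cross +/- × -/- → 1/2 Rh+, 1/2 Rh-.
Independent loci: P(type O, Rh-positive) = 1/4 × 1/2 = 1/8.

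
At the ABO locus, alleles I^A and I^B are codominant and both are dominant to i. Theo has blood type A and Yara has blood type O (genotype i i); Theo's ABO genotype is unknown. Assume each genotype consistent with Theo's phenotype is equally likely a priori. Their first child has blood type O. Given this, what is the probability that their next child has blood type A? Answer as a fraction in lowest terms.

Possible genotypes: Theo ∈ {I^A I^A, I^A i}; Yara ∈ {i i}.
Weight each parental genotype pair by prior × P(type-O child):
  I^A i × i i: posterior weight 1; P(next child type A) = 1/2.
Weighted sum = 1/2.

1/2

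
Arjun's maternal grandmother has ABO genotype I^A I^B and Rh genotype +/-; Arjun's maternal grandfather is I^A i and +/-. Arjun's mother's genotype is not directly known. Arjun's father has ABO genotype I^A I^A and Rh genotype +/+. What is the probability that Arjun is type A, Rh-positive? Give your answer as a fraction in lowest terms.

Arjun's mother's ABO genotype from I^A I^B × I^A i: 1/4 I^A I^A, 1/4 I^A I^B, 1/4 I^A i, 1/4 I^B i.
Crossing each possibility with the father I^A I^A and summing P(type A): 1/4·1 + 1/4·1/2 + 1/4·1 + 1/4·1/2 = 3/4.
Similarly for Rh via the mother's Rh distribution: P(Rh+) = 1.
Independent loci: 3/4 × 1 = 3/4.

3/4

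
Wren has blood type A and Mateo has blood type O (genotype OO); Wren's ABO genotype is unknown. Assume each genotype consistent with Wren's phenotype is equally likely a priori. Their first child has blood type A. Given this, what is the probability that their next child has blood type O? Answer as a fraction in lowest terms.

Possible genotypes: Wren ∈ {AA, AO}; Mateo ∈ {OO}.
Weight each parental genotype pair by prior × P(type-A child):
  AA × OO: posterior weight 2/3; P(next child type O) = 0.
  AO × OO: posterior weight 1/3; P(next child type O) = 1/2.
Weighted sum = 1/6.

1/6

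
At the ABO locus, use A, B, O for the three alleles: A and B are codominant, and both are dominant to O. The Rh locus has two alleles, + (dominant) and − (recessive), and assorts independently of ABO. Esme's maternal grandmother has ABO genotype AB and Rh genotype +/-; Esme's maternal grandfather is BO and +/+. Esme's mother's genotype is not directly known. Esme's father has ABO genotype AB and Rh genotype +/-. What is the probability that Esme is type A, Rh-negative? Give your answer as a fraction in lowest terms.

Esme's mother's ABO genotype from AB × BO: 1/4 AB, 1/4 AO, 1/4 BB, 1/4 BO.
Crossing each possibility with the father AB and summing P(type A): 1/4·1/4 + 1/4·1/2 + 1/4·0 + 1/4·1/4 = 1/4.
Similarly for Rh via the mother's Rh distribution: P(Rh-) = 1/8.
Independent loci: 1/4 × 1/8 = 1/32.

1/32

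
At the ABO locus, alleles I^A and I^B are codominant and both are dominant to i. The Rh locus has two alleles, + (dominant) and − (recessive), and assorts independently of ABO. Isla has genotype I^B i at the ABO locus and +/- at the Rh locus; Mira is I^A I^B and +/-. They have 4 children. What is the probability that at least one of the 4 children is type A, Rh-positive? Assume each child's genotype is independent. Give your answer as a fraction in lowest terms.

ABO cross I^B i × I^A I^B → 1/4 A, 1/2 B, 1/4 AB.
Rh cross +/- × +/- → 3/4 Rh+, 1/4 Rh-; so P(type A, Rh-positive) = 1/4 × 3/4 = 3/16 per child.
P(none) = (13/16)^4 = 28561/65536; P(at least one) = 1 − 28561/65536 = 36975/65536.

36975/65536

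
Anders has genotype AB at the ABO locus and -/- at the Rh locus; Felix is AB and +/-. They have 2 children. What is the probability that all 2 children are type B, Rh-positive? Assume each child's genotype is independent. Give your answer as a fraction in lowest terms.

1/64

ABO cross AB × AB → 1/4 A, 1/4 B, 1/2 AB.
Rh cross -/- × +/- → 1/2 Rh+, 1/2 Rh-; so P(type B, Rh-positive) = 1/4 × 1/2 = 1/8 per child.
All 2 independent: (1/8)^2 = 1/64.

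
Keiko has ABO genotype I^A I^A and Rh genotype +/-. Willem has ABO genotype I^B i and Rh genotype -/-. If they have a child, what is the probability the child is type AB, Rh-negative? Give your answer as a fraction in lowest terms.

ABO cross I^A I^A × I^B i → offspring phenotypes: 1/2 A, 1/2 AB.
Rh cross +/- × -/- → 1/2 Rh+, 1/2 Rh-.
Independent loci: P(type AB, Rh-negative) = 1/2 × 1/2 = 1/4.

1/4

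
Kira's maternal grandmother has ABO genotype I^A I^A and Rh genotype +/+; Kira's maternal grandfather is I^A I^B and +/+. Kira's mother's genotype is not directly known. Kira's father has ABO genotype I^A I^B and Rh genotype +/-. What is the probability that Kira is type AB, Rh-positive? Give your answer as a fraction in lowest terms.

Kira's mother's ABO genotype from I^A I^A × I^A I^B: 1/2 I^A I^A, 1/2 I^A I^B.
Crossing each possibility with the father I^A I^B and summing P(type AB): 1/2·1/2 + 1/2·1/2 = 1/2.
Similarly for Rh via the mother's Rh distribution: P(Rh+) = 1.
Independent loci: 1/2 × 1 = 1/2.

1/2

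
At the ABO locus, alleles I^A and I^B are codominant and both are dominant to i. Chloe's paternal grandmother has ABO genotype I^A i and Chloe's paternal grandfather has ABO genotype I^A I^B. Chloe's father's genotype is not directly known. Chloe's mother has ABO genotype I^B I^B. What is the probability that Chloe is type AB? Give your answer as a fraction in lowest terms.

1/2

Chloe's father's ABO genotype from I^A i × I^A I^B: 1/4 I^A I^A, 1/4 I^A I^B, 1/4 I^A i, 1/4 I^B i.
Crossing each possibility with the mother I^B I^B and summing P(type AB): 1/4·1 + 1/4·1/2 + 1/4·1/2 + 1/4·0 = 1/2.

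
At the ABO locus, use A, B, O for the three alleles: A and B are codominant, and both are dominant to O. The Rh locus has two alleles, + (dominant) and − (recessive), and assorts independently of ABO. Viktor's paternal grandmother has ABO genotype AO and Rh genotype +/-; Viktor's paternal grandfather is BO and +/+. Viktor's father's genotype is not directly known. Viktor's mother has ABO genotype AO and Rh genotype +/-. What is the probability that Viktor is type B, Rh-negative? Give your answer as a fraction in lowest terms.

1/64

Viktor's father's ABO genotype from AO × BO: 1/4 AB, 1/4 AO, 1/4 BO, 1/4 OO.
Crossing each possibility with the mother AO and summing P(type B): 1/4·1/4 + 1/4·0 + 1/4·1/4 + 1/4·0 = 1/8.
Similarly for Rh via the father's Rh distribution: P(Rh-) = 1/8.
Independent loci: 1/8 × 1/8 = 1/64.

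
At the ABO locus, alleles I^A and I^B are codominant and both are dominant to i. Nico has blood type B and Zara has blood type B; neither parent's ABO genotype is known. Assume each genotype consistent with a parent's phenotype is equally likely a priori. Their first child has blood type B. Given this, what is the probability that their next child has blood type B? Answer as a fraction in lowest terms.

19/20

Possible genotypes: Nico ∈ {I^B I^B, I^B i}; Zara ∈ {I^B I^B, I^B i}.
Weight each parental genotype pair by prior × P(type-B child):
  I^B I^B × I^B I^B: posterior weight 4/15; P(next child type B) = 1.
  I^B I^B × I^B i: posterior weight 4/15; P(next child type B) = 1.
  I^B i × I^B I^B: posterior weight 4/15; P(next child type B) = 1.
  I^B i × I^B i: posterior weight 1/5; P(next child type B) = 3/4.
Weighted sum = 19/20.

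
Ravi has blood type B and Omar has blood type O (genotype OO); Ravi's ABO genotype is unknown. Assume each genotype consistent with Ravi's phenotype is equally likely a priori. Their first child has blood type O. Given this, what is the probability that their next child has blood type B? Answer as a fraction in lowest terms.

1/2

Possible genotypes: Ravi ∈ {BB, BO}; Omar ∈ {OO}.
Weight each parental genotype pair by prior × P(type-O child):
  BO × OO: posterior weight 1; P(next child type B) = 1/2.
Weighted sum = 1/2.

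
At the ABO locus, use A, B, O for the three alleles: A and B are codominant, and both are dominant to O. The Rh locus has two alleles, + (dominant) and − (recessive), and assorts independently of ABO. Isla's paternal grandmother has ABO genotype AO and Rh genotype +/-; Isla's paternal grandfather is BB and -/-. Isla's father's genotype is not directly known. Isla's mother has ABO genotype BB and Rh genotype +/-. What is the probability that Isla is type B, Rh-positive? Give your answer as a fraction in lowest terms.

Isla's father's ABO genotype from AO × BB: 1/2 AB, 1/2 BO.
Crossing each possibility with the mother BB and summing P(type B): 1/2·1/2 + 1/2·1 = 3/4.
Similarly for Rh via the father's Rh distribution: P(Rh+) = 5/8.
Independent loci: 3/4 × 5/8 = 15/32.

15/32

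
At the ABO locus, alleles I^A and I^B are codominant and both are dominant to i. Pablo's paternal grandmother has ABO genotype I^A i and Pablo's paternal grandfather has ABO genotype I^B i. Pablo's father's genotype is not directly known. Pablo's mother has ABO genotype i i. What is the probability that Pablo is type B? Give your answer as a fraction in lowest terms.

1/4

Pablo's father's ABO genotype from I^A i × I^B i: 1/4 I^A I^B, 1/4 I^A i, 1/4 I^B i, 1/4 i i.
Crossing each possibility with the mother i i and summing P(type B): 1/4·1/2 + 1/4·0 + 1/4·1/2 + 1/4·0 = 1/4.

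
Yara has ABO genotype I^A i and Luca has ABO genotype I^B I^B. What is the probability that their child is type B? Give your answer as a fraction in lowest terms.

ABO cross I^A i × I^B I^B → offspring phenotypes: 1/2 B, 1/2 AB.
So P(type B) = 1/2.

1/2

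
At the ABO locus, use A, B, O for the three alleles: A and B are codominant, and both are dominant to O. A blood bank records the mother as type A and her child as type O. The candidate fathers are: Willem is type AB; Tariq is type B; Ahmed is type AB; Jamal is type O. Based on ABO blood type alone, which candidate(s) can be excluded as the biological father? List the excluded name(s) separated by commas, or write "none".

A candidate is excluded only if no genotype consistent with his phenotype could produce a type O child with a type A mother.
Willem (type AB): no genotype consistent with that phenotype can produce a type-O child with a type-A mother.
Ahmed (type AB): no genotype consistent with that phenotype can produce a type-O child with a type-A mother.

Willem, Ahmed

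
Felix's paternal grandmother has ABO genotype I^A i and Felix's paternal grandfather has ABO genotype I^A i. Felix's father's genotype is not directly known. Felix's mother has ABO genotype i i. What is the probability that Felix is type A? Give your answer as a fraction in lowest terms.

1/2

Felix's father's ABO genotype from I^A i × I^A i: 1/4 I^A I^A, 1/2 I^A i, 1/4 i i.
Crossing each possibility with the mother i i and summing P(type A): 1/4·1 + 1/2·1/2 + 1/4·0 = 1/2.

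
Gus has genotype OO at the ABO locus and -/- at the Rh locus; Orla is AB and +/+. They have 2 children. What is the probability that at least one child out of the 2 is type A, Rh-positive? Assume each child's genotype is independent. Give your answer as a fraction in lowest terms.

3/4

ABO cross OO × AB → 1/2 A, 1/2 B.
Rh cross -/- × +/+ → 1 Rh+; so P(type A, Rh-positive) = 1/2 × 1 = 1/2 per child.
P(none) = (1/2)^2 = 1/4; P(at least one) = 1 − 1/4 = 3/4.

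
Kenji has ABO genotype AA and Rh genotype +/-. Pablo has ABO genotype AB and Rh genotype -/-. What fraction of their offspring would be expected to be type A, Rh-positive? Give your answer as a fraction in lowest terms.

1/4

ABO cross AA × AB → offspring phenotypes: 1/2 A, 1/2 AB.
Rh cross +/- × -/- → 1/2 Rh+, 1/2 Rh-.
Independent loci: P(type A, Rh-positive) = 1/2 × 1/2 = 1/4.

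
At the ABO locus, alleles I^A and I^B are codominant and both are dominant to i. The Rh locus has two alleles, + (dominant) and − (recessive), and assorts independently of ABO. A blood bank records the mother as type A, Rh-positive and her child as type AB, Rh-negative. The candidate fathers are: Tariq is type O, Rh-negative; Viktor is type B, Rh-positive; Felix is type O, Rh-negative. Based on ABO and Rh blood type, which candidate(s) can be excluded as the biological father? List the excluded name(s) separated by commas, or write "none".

A candidate is excluded only if no genotype consistent with his phenotype could produce a type AB, Rh-negative child with a type A, Rh-positive mother.
Tariq (type O, Rh-): no genotype consistent with that phenotype can produce a type-AB Rh- child with a type-A mother.
Felix (type O, Rh-): no genotype consistent with that phenotype can produce a type-AB Rh- child with a type-A mother.

Tariq, Felix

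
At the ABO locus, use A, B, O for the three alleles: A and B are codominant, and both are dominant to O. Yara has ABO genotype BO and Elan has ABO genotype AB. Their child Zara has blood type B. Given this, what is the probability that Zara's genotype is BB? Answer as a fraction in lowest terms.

Cross BO × AB → 1/4 AB, 1/4 AO, 1/4 BB, 1/4 BO.
Type-B genotypes among offspring: BB (1/4), BO (1/4); total 1/2.
P(BB | type B) = (1/4) / (1/2) = 1/2.

1/2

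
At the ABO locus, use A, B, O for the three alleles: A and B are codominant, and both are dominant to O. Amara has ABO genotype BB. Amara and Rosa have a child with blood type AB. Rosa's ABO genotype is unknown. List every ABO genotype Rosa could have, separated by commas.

For each candidate genotype of Rosa, check whether crossing it with BB can produce every observed child phenotype.
  AA → possible child types {AB} ✓
  AB → possible child types {B, AB} ✓
  AO → possible child types {B, AB} ✓
  BB → possible child types {B} ✗
  BO → possible child types {B} ✗
  OO → possible child types {B} ✗

AA, AB, AO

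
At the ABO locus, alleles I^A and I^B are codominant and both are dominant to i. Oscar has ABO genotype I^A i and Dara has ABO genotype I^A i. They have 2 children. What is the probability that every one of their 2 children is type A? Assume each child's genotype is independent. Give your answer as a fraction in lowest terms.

ABO cross I^A i × I^A i → 1/4 O, 3/4 A.
So P(type A) = 3/4 per child.
All 2 independent: (3/4)^2 = 9/16.

9/16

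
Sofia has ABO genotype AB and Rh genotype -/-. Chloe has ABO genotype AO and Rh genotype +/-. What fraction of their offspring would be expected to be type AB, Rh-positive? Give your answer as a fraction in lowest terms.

ABO cross AB × AO → offspring phenotypes: 1/2 A, 1/4 B, 1/4 AB.
Rh cross -/- × +/- → 1/2 Rh+, 1/2 Rh-.
Independent loci: P(type AB, Rh-positive) = 1/4 × 1/2 = 1/8.

1/8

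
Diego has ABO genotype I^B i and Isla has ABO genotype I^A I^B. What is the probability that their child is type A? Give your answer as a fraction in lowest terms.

1/4

ABO cross I^B i × I^A I^B → offspring phenotypes: 1/4 A, 1/2 B, 1/4 AB.
So P(type A) = 1/4.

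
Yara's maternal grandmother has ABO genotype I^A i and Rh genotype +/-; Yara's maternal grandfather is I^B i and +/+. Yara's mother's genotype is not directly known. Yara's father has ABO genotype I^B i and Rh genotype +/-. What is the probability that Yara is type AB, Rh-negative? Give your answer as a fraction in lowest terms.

1/64

Yara's mother's ABO genotype from I^A i × I^B i: 1/4 I^A I^B, 1/4 I^A i, 1/4 I^B i, 1/4 i i.
Crossing each possibility with the father I^B i and summing P(type AB): 1/4·1/4 + 1/4·1/4 + 1/4·0 + 1/4·0 = 1/8.
Similarly for Rh via the mother's Rh distribution: P(Rh-) = 1/8.
Independent loci: 1/8 × 1/8 = 1/64.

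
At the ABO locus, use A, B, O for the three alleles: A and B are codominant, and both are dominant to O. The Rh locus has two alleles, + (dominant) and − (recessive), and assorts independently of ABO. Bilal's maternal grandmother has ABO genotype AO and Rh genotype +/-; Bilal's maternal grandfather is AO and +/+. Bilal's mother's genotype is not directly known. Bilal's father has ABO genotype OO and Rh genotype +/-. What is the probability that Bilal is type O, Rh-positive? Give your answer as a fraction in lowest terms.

7/16

Bilal's mother's ABO genotype from AO × AO: 1/4 AA, 1/2 AO, 1/4 OO.
Crossing each possibility with the father OO and summing P(type O): 1/4·0 + 1/2·1/2 + 1/4·1 = 1/2.
Similarly for Rh via the mother's Rh distribution: P(Rh+) = 7/8.
Independent loci: 1/2 × 7/8 = 7/16.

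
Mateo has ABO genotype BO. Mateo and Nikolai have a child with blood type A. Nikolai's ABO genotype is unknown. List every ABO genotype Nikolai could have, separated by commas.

AA, AB, AO

For each candidate genotype of Nikolai, check whether crossing it with BO can produce every observed child phenotype.
  AA → possible child types {A, AB} ✓
  AB → possible child types {A, B, AB} ✓
  AO → possible child types {O, A, B, AB} ✓
  BB → possible child types {B} ✗
  BO → possible child types {O, B} ✗
  OO → possible child types {O, B} ✗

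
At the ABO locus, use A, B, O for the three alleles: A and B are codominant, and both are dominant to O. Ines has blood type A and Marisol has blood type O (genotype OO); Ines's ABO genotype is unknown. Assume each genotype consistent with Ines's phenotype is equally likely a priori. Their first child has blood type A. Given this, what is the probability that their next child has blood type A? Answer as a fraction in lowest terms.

Possible genotypes: Ines ∈ {AA, AO}; Marisol ∈ {OO}.
Weight each parental genotype pair by prior × P(type-A child):
  AA × OO: posterior weight 2/3; P(next child type A) = 1.
  AO × OO: posterior weight 1/3; P(next child type A) = 1/2.
Weighted sum = 5/6.

5/6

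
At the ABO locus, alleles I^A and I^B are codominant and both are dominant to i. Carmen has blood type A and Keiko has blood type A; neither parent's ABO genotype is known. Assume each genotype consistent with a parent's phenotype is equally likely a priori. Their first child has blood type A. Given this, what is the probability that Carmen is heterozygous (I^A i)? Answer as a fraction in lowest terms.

Possible genotypes: Carmen ∈ {I^A I^A, I^A i}; Keiko ∈ {I^A I^A, I^A i}.
Weight each parental genotype pair by prior × P(type-A child):
  I^A I^A × I^A I^A: posterior weight 4/15.
  I^A I^A × I^A i: posterior weight 4/15.
  I^A i × I^A I^A: posterior weight 4/15.
  I^A i × I^A i: posterior weight 1/5.
Sum the posterior weight over pairs where Carmen is I^A i: 7/15.

7/15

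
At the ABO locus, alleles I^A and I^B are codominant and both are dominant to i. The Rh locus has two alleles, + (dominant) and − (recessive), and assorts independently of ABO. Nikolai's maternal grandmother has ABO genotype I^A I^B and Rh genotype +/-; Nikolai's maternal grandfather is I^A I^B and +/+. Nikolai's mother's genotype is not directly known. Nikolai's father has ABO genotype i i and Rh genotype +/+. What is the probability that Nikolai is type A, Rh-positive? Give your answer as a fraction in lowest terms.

Nikolai's mother's ABO genotype from I^A I^B × I^A I^B: 1/4 I^A I^A, 1/2 I^A I^B, 1/4 I^B I^B.
Crossing each possibility with the father i i and summing P(type A): 1/4·1 + 1/2·1/2 + 1/4·0 = 1/2.
Similarly for Rh via the mother's Rh distribution: P(Rh+) = 1.
Independent loci: 1/2 × 1 = 1/2.

1/2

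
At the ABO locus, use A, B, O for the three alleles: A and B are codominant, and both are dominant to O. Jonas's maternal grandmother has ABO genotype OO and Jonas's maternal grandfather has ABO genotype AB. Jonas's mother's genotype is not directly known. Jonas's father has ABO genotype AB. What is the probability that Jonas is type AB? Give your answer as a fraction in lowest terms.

Jonas's mother's ABO genotype from OO × AB: 1/2 AO, 1/2 BO.
Crossing each possibility with the father AB and summing P(type AB): 1/2·1/4 + 1/2·1/4 = 1/4.

1/4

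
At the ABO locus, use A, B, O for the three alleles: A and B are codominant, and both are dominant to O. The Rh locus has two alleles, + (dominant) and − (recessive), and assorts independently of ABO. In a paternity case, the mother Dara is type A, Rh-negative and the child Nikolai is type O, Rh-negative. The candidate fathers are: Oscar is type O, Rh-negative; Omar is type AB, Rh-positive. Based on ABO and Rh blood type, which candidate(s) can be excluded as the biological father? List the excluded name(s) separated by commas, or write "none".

A candidate is excluded only if no genotype consistent with his phenotype could produce a type O, Rh-negative child with a type A, Rh-negative mother.
Omar (type AB, Rh+): no genotype consistent with that phenotype can produce a type-O Rh- child with a type-A mother.

Omar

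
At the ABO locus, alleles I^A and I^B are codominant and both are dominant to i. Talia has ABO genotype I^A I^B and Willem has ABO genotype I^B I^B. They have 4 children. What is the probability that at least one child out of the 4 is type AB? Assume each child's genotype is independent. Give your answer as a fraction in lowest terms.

ABO cross I^A I^B × I^B I^B → 1/2 B, 1/2 AB.
So P(type AB) = 1/2 per child.
P(none) = (1/2)^4 = 1/16; P(at least one) = 1 − 1/16 = 15/16.

15/16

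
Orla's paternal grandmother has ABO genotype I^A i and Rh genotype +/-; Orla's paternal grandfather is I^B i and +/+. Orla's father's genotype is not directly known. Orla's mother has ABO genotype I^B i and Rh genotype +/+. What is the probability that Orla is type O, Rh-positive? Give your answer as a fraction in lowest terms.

Orla's father's ABO genotype from I^A i × I^B i: 1/4 I^A I^B, 1/4 I^A i, 1/4 I^B i, 1/4 i i.
Crossing each possibility with the mother I^B i and summing P(type O): 1/4·0 + 1/4·1/4 + 1/4·1/4 + 1/4·1/2 = 1/4.
Similarly for Rh via the father's Rh distribution: P(Rh+) = 1.
Independent loci: 1/4 × 1 = 1/4.

1/4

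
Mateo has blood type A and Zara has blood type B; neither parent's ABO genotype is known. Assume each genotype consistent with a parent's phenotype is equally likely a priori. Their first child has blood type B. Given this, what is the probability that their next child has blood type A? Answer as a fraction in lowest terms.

Possible genotypes: Mateo ∈ {I^A I^A, I^A i}; Zara ∈ {I^B I^B, I^B i}.
Weight each parental genotype pair by prior × P(type-B child):
  I^A i × I^B I^B: posterior weight 2/3; P(next child type A) = 0.
  I^A i × I^B i: posterior weight 1/3; P(next child type A) = 1/4.
Weighted sum = 1/12.

1/12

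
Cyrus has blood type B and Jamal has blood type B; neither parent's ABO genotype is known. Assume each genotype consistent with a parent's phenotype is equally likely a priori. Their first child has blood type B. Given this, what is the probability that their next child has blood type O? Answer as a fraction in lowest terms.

Possible genotypes: Cyrus ∈ {BB, BO}; Jamal ∈ {BB, BO}.
Weight each parental genotype pair by prior × P(type-B child):
  BB × BB: posterior weight 4/15; P(next child type O) = 0.
  BB × BO: posterior weight 4/15; P(next child type O) = 0.
  BO × BB: posterior weight 4/15; P(next child type O) = 0.
  BO × BO: posterior weight 1/5; P(next child type O) = 1/4.
Weighted sum = 1/20.

1/20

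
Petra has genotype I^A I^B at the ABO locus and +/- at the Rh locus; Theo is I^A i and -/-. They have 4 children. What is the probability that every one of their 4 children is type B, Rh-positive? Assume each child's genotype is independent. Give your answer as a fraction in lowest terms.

1/4096

ABO cross I^A I^B × I^A i → 1/2 A, 1/4 B, 1/4 AB.
Rh cross +/- × -/- → 1/2 Rh+, 1/2 Rh-; so P(type B, Rh-positive) = 1/4 × 1/2 = 1/8 per child.
All 4 independent: (1/8)^4 = 1/4096.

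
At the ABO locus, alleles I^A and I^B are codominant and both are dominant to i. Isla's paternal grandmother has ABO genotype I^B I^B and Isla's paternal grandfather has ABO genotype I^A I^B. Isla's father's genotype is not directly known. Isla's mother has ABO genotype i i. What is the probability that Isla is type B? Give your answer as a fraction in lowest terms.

Isla's father's ABO genotype from I^B I^B × I^A I^B: 1/2 I^A I^B, 1/2 I^B I^B.
Crossing each possibility with the mother i i and summing P(type B): 1/2·1/2 + 1/2·1 = 3/4.

3/4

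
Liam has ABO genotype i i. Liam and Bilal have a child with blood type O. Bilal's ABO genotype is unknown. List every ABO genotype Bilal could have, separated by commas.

For each candidate genotype of Bilal, check whether crossing it with i i can produce every observed child phenotype.
  I^A I^A → possible child types {A} ✗
  I^A I^B → possible child types {A, B} ✗
  I^A i → possible child types {O, A} ✓
  I^B I^B → possible child types {B} ✗
  I^B i → possible child types {O, B} ✓
  i i → possible child types {O} ✓

I^A i, I^B i, i i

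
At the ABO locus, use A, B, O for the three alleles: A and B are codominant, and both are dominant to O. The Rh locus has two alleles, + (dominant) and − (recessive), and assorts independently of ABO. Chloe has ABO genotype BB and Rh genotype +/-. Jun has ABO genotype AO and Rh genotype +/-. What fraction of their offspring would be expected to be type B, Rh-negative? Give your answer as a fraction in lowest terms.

1/8

ABO cross BB × AO → offspring phenotypes: 1/2 B, 1/2 AB.
Rh cross +/- × +/- → 3/4 Rh+, 1/4 Rh-.
Independent loci: P(type B, Rh-negative) = 1/2 × 1/4 = 1/8.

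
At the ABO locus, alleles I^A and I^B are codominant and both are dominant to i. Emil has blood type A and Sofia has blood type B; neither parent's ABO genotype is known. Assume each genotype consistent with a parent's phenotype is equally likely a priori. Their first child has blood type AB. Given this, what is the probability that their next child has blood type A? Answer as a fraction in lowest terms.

Possible genotypes: Emil ∈ {I^A I^A, I^A i}; Sofia ∈ {I^B I^B, I^B i}.
Weight each parental genotype pair by prior × P(type-AB child):
  I^A I^A × I^B I^B: posterior weight 4/9; P(next child type A) = 0.
  I^A I^A × I^B i: posterior weight 2/9; P(next child type A) = 1/2.
  I^A i × I^B I^B: posterior weight 2/9; P(next child type A) = 0.
  I^A i × I^B i: posterior weight 1/9; P(next child type A) = 1/4.
Weighted sum = 5/36.

5/36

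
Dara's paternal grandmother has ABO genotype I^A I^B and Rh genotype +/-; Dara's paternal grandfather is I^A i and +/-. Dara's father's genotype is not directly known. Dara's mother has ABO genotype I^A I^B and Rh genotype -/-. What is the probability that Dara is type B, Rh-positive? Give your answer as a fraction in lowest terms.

1/8

Dara's father's ABO genotype from I^A I^B × I^A i: 1/4 I^A I^A, 1/4 I^A I^B, 1/4 I^A i, 1/4 I^B i.
Crossing each possibility with the mother I^A I^B and summing P(type B): 1/4·0 + 1/4·1/4 + 1/4·1/4 + 1/4·1/2 = 1/4.
Similarly for Rh via the father's Rh distribution: P(Rh+) = 1/2.
Independent loci: 1/4 × 1/2 = 1/8.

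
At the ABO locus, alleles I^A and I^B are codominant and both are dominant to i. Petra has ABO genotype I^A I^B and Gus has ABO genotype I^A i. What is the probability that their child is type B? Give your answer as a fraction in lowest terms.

1/4

ABO cross I^A I^B × I^A i → offspring phenotypes: 1/2 A, 1/4 B, 1/4 AB.
So P(type B) = 1/4.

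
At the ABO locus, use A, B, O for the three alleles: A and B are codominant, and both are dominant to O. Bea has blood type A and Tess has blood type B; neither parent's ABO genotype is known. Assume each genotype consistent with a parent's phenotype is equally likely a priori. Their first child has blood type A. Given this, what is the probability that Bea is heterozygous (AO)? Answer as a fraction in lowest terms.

1/3

Possible genotypes: Bea ∈ {AA, AO}; Tess ∈ {BB, BO}.
Weight each parental genotype pair by prior × P(type-A child):
  AA × BO: posterior weight 2/3.
  AO × BO: posterior weight 1/3.
Sum the posterior weight over pairs where Bea is AO: 1/3.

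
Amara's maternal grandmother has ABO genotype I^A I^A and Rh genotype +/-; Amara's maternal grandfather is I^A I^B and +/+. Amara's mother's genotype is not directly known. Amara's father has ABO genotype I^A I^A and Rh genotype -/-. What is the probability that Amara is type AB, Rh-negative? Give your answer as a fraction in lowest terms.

Amara's mother's ABO genotype from I^A I^A × I^A I^B: 1/2 I^A I^A, 1/2 I^A I^B.
Crossing each possibility with the father I^A I^A and summing P(type AB): 1/2·0 + 1/2·1/2 = 1/4.
Similarly for Rh via the mother's Rh distribution: P(Rh-) = 1/4.
Independent loci: 1/4 × 1/4 = 1/16.

1/16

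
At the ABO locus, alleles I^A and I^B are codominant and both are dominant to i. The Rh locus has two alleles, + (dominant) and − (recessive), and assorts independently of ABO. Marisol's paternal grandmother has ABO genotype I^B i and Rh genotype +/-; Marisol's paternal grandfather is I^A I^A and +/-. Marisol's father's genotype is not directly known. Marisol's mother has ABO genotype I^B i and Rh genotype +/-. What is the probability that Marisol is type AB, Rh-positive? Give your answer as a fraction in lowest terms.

Marisol's father's ABO genotype from I^B i × I^A I^A: 1/2 I^A I^B, 1/2 I^A i.
Crossing each possibility with the mother I^B i and summing P(type AB): 1/2·1/4 + 1/2·1/4 = 1/4.
Similarly for Rh via the father's Rh distribution: P(Rh+) = 3/4.
Independent loci: 1/4 × 3/4 = 3/16.

3/16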